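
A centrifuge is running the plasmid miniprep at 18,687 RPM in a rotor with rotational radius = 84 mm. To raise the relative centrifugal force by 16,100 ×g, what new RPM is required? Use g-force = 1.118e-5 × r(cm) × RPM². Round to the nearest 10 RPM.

r = 84 mm = 8.4 cm
Current RCF = 1.118 × 10⁻⁵ × 8.4 × (18687)² = 1.118 × 10⁻⁵ × 8.4 × 349,203,969 ≈ 32,794.4 × g
Target RCF = 32,794.4 + 16,100 = 48,894.4 × g
N² = 48,894.4 / (9.3912 × 10⁻⁵) = 520,640,600
N ≈ √520,640,600 ≈ 22,817.6

22820 RPM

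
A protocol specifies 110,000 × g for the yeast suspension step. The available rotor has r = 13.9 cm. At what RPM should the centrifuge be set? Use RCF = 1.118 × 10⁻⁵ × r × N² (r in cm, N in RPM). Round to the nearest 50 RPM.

110,000 = 1.118 × 10⁻⁵ × 13.9 × N²
N² = 110,000 / (15.5402 × 10⁻⁵) = 707,841,598
N ≈ √707,841,598 ≈ 26,605.3

N ≈ 26600 RPM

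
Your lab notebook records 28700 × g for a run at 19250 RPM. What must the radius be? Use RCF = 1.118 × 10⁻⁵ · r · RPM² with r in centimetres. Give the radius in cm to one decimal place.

6.9 cm

RCF = 1.118 × 10⁻⁵ × r × N²
28700 = 1.118 × 10⁻⁵ × r × (19250)²
r = 28700 / (1.118 × 10⁻⁵ × 370,562,500) = 28700 / 4142.889 ≈ 6.928 cm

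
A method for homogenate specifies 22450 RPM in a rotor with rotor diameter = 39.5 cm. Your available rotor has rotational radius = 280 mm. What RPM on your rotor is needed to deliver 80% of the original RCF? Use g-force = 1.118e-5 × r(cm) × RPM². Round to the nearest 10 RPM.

Original rotor: r = 39.5 / 2 = 19.75 cm
RCF_original = 1.118 × 10⁻⁵ × 19.75 × (22450)² = 1.118 × 10⁻⁵ × 19.75 × 504,002,500 ≈ 111,286.3 × g
Target RCF = 0.8 × 111,286.3 ≈ 89,029 × g
Your rotor: r = 280 mm = 28.0 cm
89,029 = 1.118 × 10⁻⁵ × 28 × N²
N² = 89,029 / (31.304 × 10⁻⁵) = 284,401,354
N ≈ √284,401,354 ≈ 16,864.2

16860 RPM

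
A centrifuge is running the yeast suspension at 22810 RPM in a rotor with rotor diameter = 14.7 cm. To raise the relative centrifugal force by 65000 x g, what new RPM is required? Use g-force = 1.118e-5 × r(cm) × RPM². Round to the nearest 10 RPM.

r = 14.7 / 2 = 7.35 cm
Current RCF = 1.118 × 10⁻⁵ × 7.35 × (22810)² = 1.118 × 10⁻⁵ × 7.35 × 520,296,100 ≈ 42,754.3 × g
Target RCF = 42,754.3 + 65,000 = 107,754.3 × g
N² = 107,754.3 / (8.2173 × 10⁻⁵) = 1,311,310,284
N ≈ √1,311,310,284 ≈ 36,212.0

≈ 36210 RPM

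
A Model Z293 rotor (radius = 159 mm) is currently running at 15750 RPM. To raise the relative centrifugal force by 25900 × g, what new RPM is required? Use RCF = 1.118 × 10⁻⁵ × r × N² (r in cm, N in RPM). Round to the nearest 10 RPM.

N₂ ≈ 19840 RPM

r = 159 mm = 15.9 cm
Current RCF = 1.118 × 10⁻⁵ × 15.9 × (15750)² = 1.118 × 10⁻⁵ × 15.9 × 248,062,500 ≈ 44,096.1 × g
Target RCF = 44,096.1 + 25,900 = 69,996.1 × g
N² = 69,996.1 / (17.7762 × 10⁻⁵) = 393,763,009
N ≈ √393,763,009 ≈ 19,843.5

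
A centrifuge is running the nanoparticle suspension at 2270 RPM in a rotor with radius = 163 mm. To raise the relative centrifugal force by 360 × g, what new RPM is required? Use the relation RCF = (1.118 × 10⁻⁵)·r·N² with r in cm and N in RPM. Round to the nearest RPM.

≈ 2670 RPM

r = 163 mm = 16.3 cm
Current RCF = 1.118 × 10⁻⁵ × 16.3 × (2270)² = 1.118 × 10⁻⁵ × 16.3 × 5,152,900 ≈ 939 × g
Target RCF = 939 + 360 = 1,299 × g
N² = 1,299 / (18.2234 × 10⁻⁵) = 7,128,198
N ≈ √7,128,198 ≈ 2,669.9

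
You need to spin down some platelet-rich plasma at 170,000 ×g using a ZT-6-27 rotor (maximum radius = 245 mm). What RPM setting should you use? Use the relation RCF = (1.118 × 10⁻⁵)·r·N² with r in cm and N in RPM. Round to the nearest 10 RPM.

≈ 24910 RPM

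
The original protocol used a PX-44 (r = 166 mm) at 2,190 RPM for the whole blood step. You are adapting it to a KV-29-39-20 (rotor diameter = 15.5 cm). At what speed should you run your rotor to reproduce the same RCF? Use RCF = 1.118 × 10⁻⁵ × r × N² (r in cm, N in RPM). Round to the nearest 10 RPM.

Original rotor: r = 166 mm = 16.6 cm
RCF_original = 1.118 × 10⁻⁵ × 16.6 × (2190)² = 1.118 × 10⁻⁵ × 16.6 × 4,796,100 ≈ 890.1 × g
Your rotor: r = 15.5 / 2 = 7.75 cm
890.1 = 1.118 × 10⁻⁵ × 7.75 × N²
N² = 890.1 / (8.6645 × 10⁻⁵) = 10,272,953
N ≈ √10,272,953 ≈ 3,205.1

3210 RPM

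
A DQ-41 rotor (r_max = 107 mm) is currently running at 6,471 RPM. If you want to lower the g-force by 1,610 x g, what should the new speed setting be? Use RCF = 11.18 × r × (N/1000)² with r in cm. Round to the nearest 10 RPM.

≈ 5330 RPM

r = 107 mm = 10.7 cm
Current RCF = 11.18 × 10.7 × (6.471)² = 11.18 × 10.7 × 41.873841 ≈ 5,009.2 × g
Target RCF = 5,009.2 − 1,610 = 3,399.2 × g
(N/1000)² = 3,399.2 / 119.626 = 28.41523
N = 1000 × √28.41523 ≈ 5,330.6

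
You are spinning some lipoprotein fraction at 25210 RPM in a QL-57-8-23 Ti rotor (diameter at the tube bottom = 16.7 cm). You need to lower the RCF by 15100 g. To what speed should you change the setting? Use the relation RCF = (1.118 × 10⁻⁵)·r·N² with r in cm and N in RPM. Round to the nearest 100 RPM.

r = 16.7 / 2 = 8.35 cm
Current RCF = 1.118 × 10⁻⁵ × 8.35 × (25210)² = 1.118 × 10⁻⁵ × 8.35 × 635,544,100 ≈ 59,329.9 × g
Target RCF = 59,329.9 − 15,100 = 44,229.9 × g
N² = 44,229.9 / (9.3353 × 10⁻⁵) = 473,791,951
N ≈ √473,791,951 ≈ 21,766.8

21800 RPM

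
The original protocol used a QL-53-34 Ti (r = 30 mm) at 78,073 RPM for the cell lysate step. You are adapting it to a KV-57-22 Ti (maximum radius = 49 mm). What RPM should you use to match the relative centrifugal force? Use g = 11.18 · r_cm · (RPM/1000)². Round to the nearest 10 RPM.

61090 RPM

Original rotor: r = 30 mm = 3.0 cm
RCF_original = 11.18 × 3 × (78.073)² = 11.18 × 3 × 6,095.393329 ≈ 204,439.5 × g
Your rotor: r = 49 mm = 4.9 cm
204,439.5 = 11.18 × 4.9 × (N/1000)²
(N/1000)² = 204,439.5 / 54.782 = 3731.874
N = 1000 × √3731.874 ≈ 61,089.1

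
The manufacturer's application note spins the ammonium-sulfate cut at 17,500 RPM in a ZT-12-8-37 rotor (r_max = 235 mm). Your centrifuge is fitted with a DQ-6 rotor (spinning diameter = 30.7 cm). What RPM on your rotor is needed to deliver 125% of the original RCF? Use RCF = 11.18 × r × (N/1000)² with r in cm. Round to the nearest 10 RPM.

≈ 24210 RPM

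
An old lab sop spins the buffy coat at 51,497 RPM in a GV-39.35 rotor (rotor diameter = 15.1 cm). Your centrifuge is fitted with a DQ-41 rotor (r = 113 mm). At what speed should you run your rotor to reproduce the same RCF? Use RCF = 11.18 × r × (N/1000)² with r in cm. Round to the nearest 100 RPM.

Original rotor: r = 15.1 / 2 = 7.55 cm
RCF = 11.18 × r × (N/1000)²
RCF_original = 11.18 × 7.55 × (51.497)² = 11.18 × 7.55 × 2,651.941009 ≈ 223,847.7 × g
Your rotor: r = 113 mm = 11.3 cm
223,847.7 = 11.18 × 11.3 × (N/1000)²
(N/1000)² = 223,847.7 / 126.334 = 1771.872
N = 1000 × √1771.872 ≈ 42,093.6

42100 RPM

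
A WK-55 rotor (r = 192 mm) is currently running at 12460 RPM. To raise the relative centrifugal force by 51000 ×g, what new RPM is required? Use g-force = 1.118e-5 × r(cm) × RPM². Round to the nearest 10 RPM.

N₂ ≈ 19820 RPM

r = 192 mm = 19.2 cm
Current RCF = 1.118 × 10⁻⁵ × 19.2 × (12460)² = 1.118 × 10⁻⁵ × 19.2 × 155,251,600 ≈ 33,325.7 × g
Target RCF = 33,325.7 + 51,000 = 84,325.7 × g
N² = 84,325.7 / (21.4656 × 10⁻⁵) = 392,841,104
N ≈ √392,841,104 ≈ 19,820.2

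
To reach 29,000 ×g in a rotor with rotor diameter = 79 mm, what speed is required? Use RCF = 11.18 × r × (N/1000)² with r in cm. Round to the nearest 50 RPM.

r = 79 mm / 2 = 39.5 mm = 3.95 cm
29,000 = 11.18 × 3.95 × (N/1000)²
(N/1000)² = 29,000 / 44.161 = 656.688
N = 1000 × √656.688 ≈ 25,625.9

N ≈ 25650 RPM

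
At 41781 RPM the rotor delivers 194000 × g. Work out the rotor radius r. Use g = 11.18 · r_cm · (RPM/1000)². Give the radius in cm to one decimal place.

r ≈ 9.9 cm

194000 = 11.18 × r × (41.781)²
r = 194000 / (11.18 × 1745.651961) = 194000 / 19516.39 ≈ 9.940 cm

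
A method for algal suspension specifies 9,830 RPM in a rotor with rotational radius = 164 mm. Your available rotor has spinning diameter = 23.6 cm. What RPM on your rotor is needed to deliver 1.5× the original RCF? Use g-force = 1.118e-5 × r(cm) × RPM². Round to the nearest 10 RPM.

Original rotor: r = 164 mm = 16.4 cm
RCF_original = 1.118 × 10⁻⁵ × 16.4 × (9830)² = 1.118 × 10⁻⁵ × 16.4 × 96,628,900 ≈ 17,717.1 × g
Target RCF = 1.5 × 17,717.1 ≈ 26,575.6 × g
Your rotor: r = 23.6 / 2 = 11.8 cm
26,575.6 = 1.118 × 10⁻⁵ × 11.8 × N²
N² = 26,575.6 / (13.1924 × 10⁻⁵) = 201,446,287
N ≈ √201,446,287 ≈ 14,193.2

≈ 14190 RPM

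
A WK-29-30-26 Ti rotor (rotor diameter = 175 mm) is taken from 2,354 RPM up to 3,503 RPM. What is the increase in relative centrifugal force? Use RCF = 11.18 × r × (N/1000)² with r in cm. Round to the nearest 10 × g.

660 × g

r = 175 mm / 2 = 87.5 mm = 8.75 cm
RCF₁ = 11.18 × 8.75 × (2.354)² = 11.18 × 8.75 × 5.541316 ≈ 542.1 × g
RCF₂ = 11.18 × 8.75 × (3.503)² = 11.18 × 8.75 × 12.271009 ≈ 1,200.4 × g
Increase = 1,200.4 − 542.1 = 658.3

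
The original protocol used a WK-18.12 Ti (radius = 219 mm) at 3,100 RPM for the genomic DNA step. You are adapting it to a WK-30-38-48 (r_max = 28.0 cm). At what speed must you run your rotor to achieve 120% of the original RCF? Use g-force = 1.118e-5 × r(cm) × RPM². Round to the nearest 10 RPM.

3000 RPM

Original rotor: r = 219 mm = 21.9 cm
RCF = 1.118 × 10⁻⁵ × r × N²
RCF_original = 1.118 × 10⁻⁵ × 21.9 × (3100)² = 1.118 × 10⁻⁵ × 21.9 × 9,610,000 ≈ 2,352.9 × g
Target RCF = 1.2 × 2,352.9 ≈ 2,823.5 × g
2,823.5 = 1.118 × 10⁻⁵ × 28 × N²
N² = 2,823.5 / (31.304 × 10⁻⁵) = 9,019,614
N ≈ √9,019,614 ≈ 3,003.3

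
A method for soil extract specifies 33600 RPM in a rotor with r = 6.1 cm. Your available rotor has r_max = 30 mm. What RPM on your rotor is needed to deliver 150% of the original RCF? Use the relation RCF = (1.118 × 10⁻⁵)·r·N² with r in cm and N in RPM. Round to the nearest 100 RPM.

RCF = 1.118 × 10⁻⁵ × r × N²
RCF_original = 1.118 × 10⁻⁵ × 6.1 × (33600)² = 1.118 × 10⁻⁵ × 6.1 × 1,128,960,000 ≈ 76,992.8 × g
Target RCF = 1.5 × 76,992.8 ≈ 115,489.2 × g
Your rotor: r = 30 mm = 3.0 cm
115,489.2 = 1.118 × 10⁻⁵ × 3 × N²
N² = 115,489.2 / (3.354 × 10⁻⁵) = 3,443,327,370
N ≈ √3,443,327,370 ≈ 58,679.9

≈ 58700 RPM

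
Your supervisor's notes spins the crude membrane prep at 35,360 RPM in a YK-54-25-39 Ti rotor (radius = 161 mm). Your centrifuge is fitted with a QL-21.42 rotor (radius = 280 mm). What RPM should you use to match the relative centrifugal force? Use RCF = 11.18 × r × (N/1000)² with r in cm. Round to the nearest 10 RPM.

≈ 26810 RPM

Original rotor: r = 161 mm = 16.1 cm
RCF_original = 11.18 × 16.1 × (35.36)² = 11.18 × 16.1 × 1,250.3296 ≈ 225,056.8 × g
Your rotor: r = 280 mm = 28.0 cm
225,056.8 = 11.18 × 28 × (N/1000)²
(N/1000)² = 225,056.8 / 313.04 = 718.9394
N = 1000 × √718.9394 ≈ 26,813.0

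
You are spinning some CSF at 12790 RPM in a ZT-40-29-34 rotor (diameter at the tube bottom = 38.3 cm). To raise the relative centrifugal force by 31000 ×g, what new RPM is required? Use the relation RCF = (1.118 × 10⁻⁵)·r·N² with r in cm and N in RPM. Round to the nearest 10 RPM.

17560 RPM

r = 38.3 / 2 = 19.15 cm
Current RCF = 1.118 × 10⁻⁵ × 19.15 × (12790)² = 1.118 × 10⁻⁵ × 19.15 × 163,584,100 ≈ 35,022.9 × g
Target RCF = 35,022.9 + 31,000 = 66,022.9 × g
N² = 66,022.9 / (21.4097 × 10⁻⁵) = 308,378,445
N ≈ √308,378,445 ≈ 17,560.7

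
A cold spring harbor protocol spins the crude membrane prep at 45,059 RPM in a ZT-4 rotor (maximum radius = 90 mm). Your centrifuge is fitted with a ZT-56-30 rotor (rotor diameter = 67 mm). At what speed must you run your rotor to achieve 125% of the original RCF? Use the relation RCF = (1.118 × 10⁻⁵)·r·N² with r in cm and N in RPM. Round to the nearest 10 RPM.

Original rotor: r = 90 mm = 9.0 cm
RCF_original = 1.118 × 10⁻⁵ × 9 × (45059)² = 1.118 × 10⁻⁵ × 9 × 2,030,313,481 ≈ 204,290.1 × g
Target RCF = 1.25 × 204,290.1 ≈ 255,362.6 × g
Your rotor: r = 67 mm / 2 = 33.5 mm = 3.35 cm
255,362.6 = 1.118 × 10⁻⁵ × 3.35 × N²
N² = 255,362.6 / (3.7453 × 10⁻⁵) = 6,818,214,829
N ≈ √6,818,214,829 ≈ 82,572.5

≈ 82570 RPM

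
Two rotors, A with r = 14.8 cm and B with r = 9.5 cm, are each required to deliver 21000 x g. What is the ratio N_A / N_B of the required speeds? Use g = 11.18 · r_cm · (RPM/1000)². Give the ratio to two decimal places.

0.80

At fixed RCF, N ∝ 1/√r, so N_A/N_B = √(r_B/r_A) = √(9.5/14.8) = √0.641892 = 0.8012.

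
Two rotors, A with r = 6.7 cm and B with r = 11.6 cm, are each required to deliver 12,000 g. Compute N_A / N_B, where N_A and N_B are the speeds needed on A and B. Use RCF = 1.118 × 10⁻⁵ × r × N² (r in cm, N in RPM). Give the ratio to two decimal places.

1.32

At fixed RCF, N ∝ 1/√r, so N_A/N_B = √(r_B/r_A) = √(11.6/6.7) = √1.731343 = 1.3158.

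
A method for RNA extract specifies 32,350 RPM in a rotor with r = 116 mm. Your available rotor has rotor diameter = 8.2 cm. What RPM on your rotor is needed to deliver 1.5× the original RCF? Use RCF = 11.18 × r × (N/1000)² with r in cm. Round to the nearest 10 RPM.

66640 RPM

Original rotor: r = 116 mm = 11.6 cm
RCF_original = 11.18 × 11.6 × (32.35)² = 11.18 × 11.6 × 1,046.5225 ≈ 135,721.4 × g
Target RCF = 1.5 × 135,721.4 ≈ 203,582.1 × g
Your rotor: r = 8.2 / 2 = 4.1 cm
203,582.1 = 11.18 × 4.1 × (N/1000)²
(N/1000)² = 203,582.1 / 45.838 = 4441.339
N = 1000 × √4441.339 ≈ 66,643.4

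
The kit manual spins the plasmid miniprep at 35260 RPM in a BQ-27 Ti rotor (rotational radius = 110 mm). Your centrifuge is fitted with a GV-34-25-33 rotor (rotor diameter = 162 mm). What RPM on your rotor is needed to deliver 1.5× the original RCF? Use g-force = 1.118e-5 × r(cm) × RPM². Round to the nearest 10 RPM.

≈ 50320 RPM

Original rotor: r = 110 mm = 11.0 cm
RCF = 1.118 × 10⁻⁵ × r × N²
RCF_original = 1.118 × 10⁻⁵ × 11 × (35260)² = 1.118 × 10⁻⁵ × 11 × 1,243,267,600 ≈ 152,897 × g
Target RCF = 1.5 × 152,897 ≈ 229,345.5 × g
Your rotor: r = 162 mm / 2 = 81 mm = 8.1 cm
229,345.5 = 1.118 × 10⁻⁵ × 8.1 × N²
N² = 229,345.5 / (9.0558 × 10⁻⁵) = 2,532,581,329
N ≈ √2,532,581,329 ≈ 50,324.8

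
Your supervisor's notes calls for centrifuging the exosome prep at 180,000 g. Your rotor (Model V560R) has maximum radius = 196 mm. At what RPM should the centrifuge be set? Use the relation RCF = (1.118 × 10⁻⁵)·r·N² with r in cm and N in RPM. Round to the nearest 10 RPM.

28660 RPM

r = 196 mm = 19.6 cm
180,000 = 1.118 × 10⁻⁵ × 19.6 × N²
N² = 180,000 / (21.9128 × 10⁻⁵) = 821,437,699
N ≈ √821,437,699 ≈ 28,660.7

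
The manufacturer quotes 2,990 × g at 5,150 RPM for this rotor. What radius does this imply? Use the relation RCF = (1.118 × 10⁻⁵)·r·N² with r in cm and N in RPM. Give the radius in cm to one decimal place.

RCF = 1.118 × 10⁻⁵ × r × N²
2990 = 1.118 × 10⁻⁵ × r × (5150)²
r = 2990 / (1.118 × 10⁻⁵ × 26,522,500) = 2990 / 296.5215 ≈ 10.084 cm

10.1 cm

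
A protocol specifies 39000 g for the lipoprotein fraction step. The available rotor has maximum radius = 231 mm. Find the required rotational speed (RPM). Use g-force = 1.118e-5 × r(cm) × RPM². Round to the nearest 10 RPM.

r = 231 mm = 23.1 cm
RCF = 1.118 × 10⁻⁵ × r × N²
39,000 = 1.118 × 10⁻⁵ × 23.1 × N²
N² = 39,000 / (25.8258 × 10⁻⁵) = 151,011,779
N ≈ √151,011,779 ≈ 12,288.7

≈ 12290 RPM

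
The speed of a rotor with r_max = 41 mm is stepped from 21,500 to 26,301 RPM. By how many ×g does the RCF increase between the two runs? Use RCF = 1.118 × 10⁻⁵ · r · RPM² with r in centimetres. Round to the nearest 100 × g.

r = 41 mm = 4.1 cm
RCF₁ = 1.118 × 10⁻⁵ × 4.1 × (21500)² = 1.118 × 10⁻⁵ × 4.1 × 462,250,000 ≈ 21,188.6 × g
RCF₂ = 1.118 × 10⁻⁵ × 4.1 × (26301)² = 1.118 × 10⁻⁵ × 4.1 × 691,742,601 ≈ 31,708.1 × g
Increase = 31,708.1 − 21,188.6 = 10,519.5

≈ 10500 ×g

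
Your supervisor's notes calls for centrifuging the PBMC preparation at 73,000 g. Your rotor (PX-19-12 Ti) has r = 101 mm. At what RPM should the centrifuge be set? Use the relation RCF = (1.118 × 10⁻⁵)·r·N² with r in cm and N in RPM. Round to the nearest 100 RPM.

≈ 25400 RPM

r = 101 mm = 10.1 cm
RCF = 1.118 × 10⁻⁵ × r × N²
73,000 = 1.118 × 10⁻⁵ × 10.1 × N²
N² = 73,000 / (11.2918 × 10⁻⁵) = 646,486,831
N ≈ √646,486,831 ≈ 25,426.1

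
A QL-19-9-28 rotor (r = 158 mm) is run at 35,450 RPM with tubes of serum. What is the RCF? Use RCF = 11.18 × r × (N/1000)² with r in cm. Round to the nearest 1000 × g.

222000 × g

r = 158 mm = 15.8 cm
RCF = 11.18 × 15.8 × (35.45)² = 11.18 × 15.8 × 1,256.7025 ≈ 221,989 × g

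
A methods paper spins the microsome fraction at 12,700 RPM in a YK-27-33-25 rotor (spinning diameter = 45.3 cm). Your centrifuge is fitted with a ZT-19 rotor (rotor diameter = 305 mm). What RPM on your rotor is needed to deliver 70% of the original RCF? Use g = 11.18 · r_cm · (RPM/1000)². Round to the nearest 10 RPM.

≈ 12950 RPM

Original rotor: r = 45.3 / 2 = 22.65 cm
RCF_original = 11.18 × 22.65 × (12.7)² = 11.18 × 22.65 × 161.29 ≈ 40,843 × g
Target RCF = 0.7 × 40,843 ≈ 28,590.1 × g
Your rotor: r = 305 mm / 2 = 152.5 mm = 15.25 cm
28,590.1 = 11.18 × 15.25 × (N/1000)²
(N/1000)² = 28,590.1 / 170.495 = 167.6888
N = 1000 × √167.6888 ≈ 12,949.5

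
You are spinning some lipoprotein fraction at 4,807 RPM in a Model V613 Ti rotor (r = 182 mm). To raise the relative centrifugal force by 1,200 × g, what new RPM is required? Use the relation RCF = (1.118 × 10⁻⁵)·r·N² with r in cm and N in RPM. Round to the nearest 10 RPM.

r = 182 mm = 18.2 cm
Current RCF = 1.118 × 10⁻⁵ × 18.2 × (4807)² = 1.118 × 10⁻⁵ × 18.2 × 23,107,249 ≈ 4,701.8 × g
Target RCF = 4,701.8 + 1,200 = 5,901.8 × g
N² = 5,901.8 / (20.3476 × 10⁻⁵) = 29,004,895
N ≈ √29,004,895 ≈ 5,385.6

≈ 5390 RPM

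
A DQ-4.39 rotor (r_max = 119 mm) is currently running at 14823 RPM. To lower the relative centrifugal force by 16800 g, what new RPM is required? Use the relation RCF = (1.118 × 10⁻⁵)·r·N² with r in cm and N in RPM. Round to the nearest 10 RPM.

r = 119 mm = 11.9 cm
Current RCF = 1.118 × 10⁻⁵ × 11.9 × (14823)² = 1.118 × 10⁻⁵ × 11.9 × 219,721,329 ≈ 29,232.2 × g
Target RCF = 29,232.2 − 16,800 = 12,432.2 × g
N² = 12,432.2 / (13.3042 × 10⁻⁵) = 93,445,679
N ≈ √93,445,679 ≈ 9,666.7

9670 RPM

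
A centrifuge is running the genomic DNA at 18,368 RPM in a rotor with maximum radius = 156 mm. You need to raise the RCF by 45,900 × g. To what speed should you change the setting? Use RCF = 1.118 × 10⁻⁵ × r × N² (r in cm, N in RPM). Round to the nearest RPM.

r = 156 mm = 15.6 cm
Current RCF = 1.118 × 10⁻⁵ × 15.6 × (18368)² = 1.118 × 10⁻⁵ × 15.6 × 337,383,424 ≈ 58,842.4 × g
Target RCF = 58,842.4 + 45,900 = 104,742.4 × g
N² = 104,742.4 / (17.4408 × 10⁻⁵) = 600,559,607
N ≈ √600,559,607 ≈ 24,506.3

N₂ ≈ 24506 RPM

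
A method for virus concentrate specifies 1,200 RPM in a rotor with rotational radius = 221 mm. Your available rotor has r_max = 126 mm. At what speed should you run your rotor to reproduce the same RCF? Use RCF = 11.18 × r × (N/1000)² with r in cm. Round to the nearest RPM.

Original rotor: r = 221 mm = 22.1 cm
RCF_original = 11.18 × 22.1 × (1.2)² = 11.18 × 22.1 × 1.44 ≈ 355.8 × g
Your rotor: r = 126 mm = 12.6 cm
355.8 = 11.18 × 12.6 × (N/1000)²
(N/1000)² = 355.8 / 140.868 = 2.525769
N = 1000 × √2.525769 ≈ 1,589.3

≈ 1589 RPM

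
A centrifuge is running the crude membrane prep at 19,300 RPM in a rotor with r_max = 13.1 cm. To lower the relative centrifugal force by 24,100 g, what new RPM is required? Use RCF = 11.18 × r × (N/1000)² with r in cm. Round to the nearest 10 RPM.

N₂ ≈ 14420 RPM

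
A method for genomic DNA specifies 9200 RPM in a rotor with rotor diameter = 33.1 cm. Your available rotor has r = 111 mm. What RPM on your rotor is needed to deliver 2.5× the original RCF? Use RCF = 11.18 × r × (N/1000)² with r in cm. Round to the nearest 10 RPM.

17760 RPM

Original rotor: r = 33.1 / 2 = 16.55 cm
RCF_original = 11.18 × 16.55 × (9.2)² = 11.18 × 16.55 × 84.64 ≈ 15,660.9 × g
Target RCF = 2.5 × 15,660.9 ≈ 39,152.2 × g
Your rotor: r = 111 mm = 11.1 cm
39,152.2 = 11.18 × 11.1 × (N/1000)²
(N/1000)² = 39,152.2 / 124.098 = 315.4942
N = 1000 × √315.4942 ≈ 17,762.2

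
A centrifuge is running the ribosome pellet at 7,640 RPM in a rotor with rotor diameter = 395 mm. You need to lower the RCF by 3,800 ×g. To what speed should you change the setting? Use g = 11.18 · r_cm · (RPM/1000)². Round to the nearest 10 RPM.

r = 395 mm / 2 = 197.5 mm = 19.75 cm
Current RCF = 11.18 × 19.75 × (7.64)² = 11.18 × 19.75 × 58.3696 ≈ 12,888.3 × g
Target RCF = 12,888.3 − 3,800 = 9,088.3 × g
(N/1000)² = 9,088.3 / 220.805 = 41.15985
N = 1000 × √41.15985 ≈ 6,415.6

≈ 6420 RPM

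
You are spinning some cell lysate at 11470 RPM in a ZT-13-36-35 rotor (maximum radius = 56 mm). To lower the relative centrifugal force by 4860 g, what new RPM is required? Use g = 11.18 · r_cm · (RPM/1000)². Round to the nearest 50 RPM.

r = 56 mm = 5.6 cm
Current RCF = 11.18 × 5.6 × (11.47)² = 11.18 × 5.6 × 131.5609 ≈ 8,236.8 × g
Target RCF = 8,236.8 − 4,860 = 3,376.8 × g
(N/1000)² = 3,376.8 / 62.608 = 53.9356
N = 1000 × √53.9356 ≈ 7,344.1

7350 RPM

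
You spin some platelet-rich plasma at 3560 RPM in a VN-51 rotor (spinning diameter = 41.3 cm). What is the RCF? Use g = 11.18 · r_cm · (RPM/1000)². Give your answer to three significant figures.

≈ 2930 g

r = 41.3 / 2 = 20.65 cm
RCF = 11.18 × r × (N/1000)²
RCF = 11.18 × 20.65 × (3.56)² = 11.18 × 20.65 × 12.6736 ≈ 2,925.9 × g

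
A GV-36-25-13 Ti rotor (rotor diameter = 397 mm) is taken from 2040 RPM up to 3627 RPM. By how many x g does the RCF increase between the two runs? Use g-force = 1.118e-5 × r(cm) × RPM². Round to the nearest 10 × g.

r = 397 mm / 2 = 198.5 mm = 19.85 cm
RCF₁ = 1.118 × 10⁻⁵ × 19.85 × (2040)² = 1.118 × 10⁻⁵ × 19.85 × 4,161,600 ≈ 923.6 × g
RCF₂ = 1.118 × 10⁻⁵ × 19.85 × (3627)² = 1.118 × 10⁻⁵ × 19.85 × 13,155,129 ≈ 2,919.4 × g
Increase = 2,919.4 − 923.6 = 1,995.8

2000 x g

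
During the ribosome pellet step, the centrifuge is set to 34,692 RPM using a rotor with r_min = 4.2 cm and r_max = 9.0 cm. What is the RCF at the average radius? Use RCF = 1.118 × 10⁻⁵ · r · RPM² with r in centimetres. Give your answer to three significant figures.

RCF ≈ 88800 x g

r_avg = (4.2 + 9.0) / 2 = 6.6 cm
RCF = 1.118 × 10⁻⁵ × r × N²
RCF = 1.118 × 10⁻⁵ × 6.6 × (34692)² = 1.118 × 10⁻⁵ × 6.6 × 1,203,534,864 ≈ 88,806.4 × g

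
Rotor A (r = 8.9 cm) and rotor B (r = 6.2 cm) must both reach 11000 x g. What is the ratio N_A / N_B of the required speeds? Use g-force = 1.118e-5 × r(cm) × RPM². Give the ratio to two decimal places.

At fixed RCF, N ∝ 1/√r, so N_A/N_B = √(r_B/r_A) = √(6.2/8.9) = √0.696629 = 0.8346.

0.83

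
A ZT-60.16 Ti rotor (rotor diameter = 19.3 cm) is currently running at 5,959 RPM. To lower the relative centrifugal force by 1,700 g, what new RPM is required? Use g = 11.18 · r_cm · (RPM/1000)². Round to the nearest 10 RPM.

N₂ ≈ 4440 RPM

r = 19.3 / 2 = 9.65 cm
Current RCF = 11.18 × 9.65 × (5.959)² = 11.18 × 9.65 × 35.509681 ≈ 3,831 × g
Target RCF = 3,831 − 1,700 = 2,131 × g
(N/1000)² = 2,131 / 107.887 = 19.75215
N = 1000 × √19.75215 ≈ 4,444.3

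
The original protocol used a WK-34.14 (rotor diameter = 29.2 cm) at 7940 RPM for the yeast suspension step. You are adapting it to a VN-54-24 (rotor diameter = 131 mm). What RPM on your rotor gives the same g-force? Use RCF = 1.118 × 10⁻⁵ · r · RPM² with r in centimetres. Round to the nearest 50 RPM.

11850 RPM

Original rotor: r = 29.2 / 2 = 14.6 cm
RCF = 1.118 × 10⁻⁵ × r × N²
RCF_original = 1.118 × 10⁻⁵ × 14.6 × (7940)² = 1.118 × 10⁻⁵ × 14.6 × 63,043,600 ≈ 10,290.5 × g
Your rotor: r = 131 mm / 2 = 65.5 mm = 6.55 cm
10,290.5 = 1.118 × 10⁻⁵ × 6.55 × N²
N² = 10,290.5 / (7.3229 × 10⁻⁵) = 140,524,929
N ≈ √140,524,929 ≈ 11,854.3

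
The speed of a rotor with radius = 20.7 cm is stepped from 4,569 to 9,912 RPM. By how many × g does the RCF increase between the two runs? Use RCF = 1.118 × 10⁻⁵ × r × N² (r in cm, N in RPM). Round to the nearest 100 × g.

RCF₁ = 1.118 × 10⁻⁵ × 20.7 × (4569)² = 1.118 × 10⁻⁵ × 20.7 × 20,875,761 ≈ 4,831.2 × g
RCF₂ = 1.118 × 10⁻⁵ × 20.7 × (9912)² = 1.118 × 10⁻⁵ × 20.7 × 98,247,744 ≈ 22,737.1 × g
Increase = 22,737.1 − 4,831.2 = 17,905.9

≈ 17900 × g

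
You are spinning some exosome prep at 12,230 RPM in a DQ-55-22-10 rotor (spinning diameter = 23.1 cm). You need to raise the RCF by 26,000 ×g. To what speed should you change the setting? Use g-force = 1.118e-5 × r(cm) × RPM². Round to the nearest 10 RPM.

r = 23.1 / 2 = 11.55 cm
Current RCF = 1.118 × 10⁻⁵ × 11.55 × (12230)² = 1.118 × 10⁻⁵ × 11.55 × 149,572,900 ≈ 19,314.2 × g
Target RCF = 19,314.2 + 26,000 = 45,314.2 × g
N² = 45,314.2 / (12.9129 × 10⁻⁵) = 350,921,946
N ≈ √350,921,946 ≈ 18,732.9

≈ 18730 RPM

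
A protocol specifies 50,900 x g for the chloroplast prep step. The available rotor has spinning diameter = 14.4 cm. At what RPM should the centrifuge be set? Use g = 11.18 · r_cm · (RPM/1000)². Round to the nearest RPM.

r = 14.4 / 2 = 7.2 cm
RCF = 11.18 × r × (N/1000)²
50,900 = 11.18 × 7.2 × (N/1000)²
(N/1000)² = 50,900 / 80.496 = 632.3296
N = 1000 × √632.3296 ≈ 25,146.2

N ≈ 25146 RPM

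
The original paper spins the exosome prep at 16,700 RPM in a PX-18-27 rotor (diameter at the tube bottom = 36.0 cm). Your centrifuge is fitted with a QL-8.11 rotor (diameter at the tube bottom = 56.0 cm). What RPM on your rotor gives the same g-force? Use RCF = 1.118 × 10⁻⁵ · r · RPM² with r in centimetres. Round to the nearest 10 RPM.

13390 RPM

Original rotor: r = 36.0 / 2 = 18 cm
RCF = 1.118 × 10⁻⁵ × r × N²
RCF_original = 1.118 × 10⁻⁵ × 18 × (16700)² = 1.118 × 10⁻⁵ × 18 × 278,890,000 ≈ 56,123.8 × g
Your rotor: r = 56.0 / 2 = 28 cm
56,123.8 = 1.118 × 10⁻⁵ × 28 × N²
N² = 56,123.8 / (31.304 × 10⁻⁵) = 179,286,353
N ≈ √179,286,353 ≈ 13,389.8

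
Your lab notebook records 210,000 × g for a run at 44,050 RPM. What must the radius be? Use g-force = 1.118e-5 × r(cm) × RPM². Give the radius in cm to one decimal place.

r ≈ 9.7 cm

210000 = 1.118 × 10⁻⁵ × r × (44050)²
r = 210000 / (1.118 × 10⁻⁵ × 1,940,402,500) = 210000 / 21693.7 ≈ 9.680 cm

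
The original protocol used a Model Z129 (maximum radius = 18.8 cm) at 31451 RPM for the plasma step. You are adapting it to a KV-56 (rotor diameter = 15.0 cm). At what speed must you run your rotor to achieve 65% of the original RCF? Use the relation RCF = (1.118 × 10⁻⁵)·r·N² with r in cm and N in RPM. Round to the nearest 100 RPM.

≈ 40100 RPM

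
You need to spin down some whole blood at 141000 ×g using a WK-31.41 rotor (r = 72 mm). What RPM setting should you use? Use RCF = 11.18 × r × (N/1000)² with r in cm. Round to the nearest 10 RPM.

≈ 41850 RPM

r = 72 mm = 7.2 cm
RCF = 11.18 × r × (N/1000)²
141,000 = 11.18 × 7.2 × (N/1000)²
(N/1000)² = 141,000 / 80.496 = 1751.64
N = 1000 × √1751.64 ≈ 41,852.6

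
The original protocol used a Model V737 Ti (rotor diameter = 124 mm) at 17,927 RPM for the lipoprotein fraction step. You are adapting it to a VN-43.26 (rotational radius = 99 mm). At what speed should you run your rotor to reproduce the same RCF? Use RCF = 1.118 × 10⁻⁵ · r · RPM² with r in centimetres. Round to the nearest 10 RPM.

14190 RPM

Original rotor: r = 124 mm / 2 = 62 mm = 6.2 cm
RCF = 1.118 × 10⁻⁵ × r × N²
RCF_original = 1.118 × 10⁻⁵ × 6.2 × (17927)² = 1.118 × 10⁻⁵ × 6.2 × 321,377,329 ≈ 22,276.6 × g
Your rotor: r = 99 mm = 9.9 cm
22,276.6 = 1.118 × 10⁻⁵ × 9.9 × N²
N² = 22,276.6 / (11.0682 × 10⁻⁵) = 201,266,692
N ≈ √201,266,692 ≈ 14,186.8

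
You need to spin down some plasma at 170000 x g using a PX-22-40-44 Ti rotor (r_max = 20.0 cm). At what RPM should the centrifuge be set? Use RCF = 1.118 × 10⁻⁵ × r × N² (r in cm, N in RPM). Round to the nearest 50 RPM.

170,000 = 1.118 × 10⁻⁵ × 20 × N²
N² = 170,000 / (22.36 × 10⁻⁵) = 760,286,225
N ≈ √760,286,225 ≈ 27,573.3

≈ 27550 RPM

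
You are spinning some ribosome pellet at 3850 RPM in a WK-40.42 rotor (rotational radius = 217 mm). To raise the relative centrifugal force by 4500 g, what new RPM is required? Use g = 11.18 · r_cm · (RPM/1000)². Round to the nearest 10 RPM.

r = 217 mm = 21.7 cm
Current RCF = 11.18 × 21.7 × (3.85)² = 11.18 × 21.7 × 14.8225 ≈ 3,596 × g
Target RCF = 3,596 + 4,500 = 8,096 × g
(N/1000)² = 8,096 / 242.606 = 33.37098
N = 1000 × √33.37098 ≈ 5,776.8

5780 RPM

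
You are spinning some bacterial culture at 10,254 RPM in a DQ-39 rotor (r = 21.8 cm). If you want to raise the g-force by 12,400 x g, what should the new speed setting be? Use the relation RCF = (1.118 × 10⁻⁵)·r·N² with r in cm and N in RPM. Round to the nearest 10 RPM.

Current RCF = 1.118 × 10⁻⁵ × 21.8 × (10254)² = 1.118 × 10⁻⁵ × 21.8 × 105,144,516 ≈ 25,626.2 × g
Target RCF = 25,626.2 + 12,400 = 38,026.2 × g
N² = 38,026.2 / (24.3724 × 10⁻⁵) = 156,021,565
N ≈ √156,021,565 ≈ 12,490.9

12490 RPM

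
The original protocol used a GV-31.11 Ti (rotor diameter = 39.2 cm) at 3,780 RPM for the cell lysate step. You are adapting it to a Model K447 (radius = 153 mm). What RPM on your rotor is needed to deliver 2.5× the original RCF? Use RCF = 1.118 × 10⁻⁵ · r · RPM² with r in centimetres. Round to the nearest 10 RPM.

Original rotor: r = 39.2 / 2 = 19.6 cm
RCF_original = 1.118 × 10⁻⁵ × 19.6 × (3780)² = 1.118 × 10⁻⁵ × 19.6 × 14,288,400 ≈ 3,131 × g
Target RCF = 2.5 × 3,131 ≈ 7,827.5 × g
Your rotor: r = 153 mm = 15.3 cm
7,827.5 = 1.118 × 10⁻⁵ × 15.3 × N²
N² = 7,827.5 / (17.1054 × 10⁻⁵) = 45,760,403
N ≈ √45,760,403 ≈ 6,764.6

≈ 6760 RPM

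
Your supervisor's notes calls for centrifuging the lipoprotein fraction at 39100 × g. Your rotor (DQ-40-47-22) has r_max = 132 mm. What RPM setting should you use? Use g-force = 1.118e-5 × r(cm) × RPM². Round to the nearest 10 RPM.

r = 132 mm = 13.2 cm
RCF = 1.118 × 10⁻⁵ × r × N²
39,100 = 1.118 × 10⁻⁵ × 13.2 × N²
N² = 39,100 / (14.7576 × 10⁻⁵) = 264,948,230
N ≈ √264,948,230 ≈ 16,277.2

16280 RPM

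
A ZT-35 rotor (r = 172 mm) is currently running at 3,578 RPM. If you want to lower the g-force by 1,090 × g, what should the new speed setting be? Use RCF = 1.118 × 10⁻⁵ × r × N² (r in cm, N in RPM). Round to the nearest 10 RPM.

2670 RPM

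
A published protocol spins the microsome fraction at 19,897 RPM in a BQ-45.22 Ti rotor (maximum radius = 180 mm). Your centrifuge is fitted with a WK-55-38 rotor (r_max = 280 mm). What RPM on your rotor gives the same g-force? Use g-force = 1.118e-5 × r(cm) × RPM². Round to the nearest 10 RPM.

≈ 15950 RPM

Original rotor: r = 180 mm = 18.0 cm
RCF = 1.118 × 10⁻⁵ × r × N²
RCF_original = 1.118 × 10⁻⁵ × 18 × (19897)² = 1.118 × 10⁻⁵ × 18 × 395,890,609 ≈ 79,669 × g
Your rotor: r = 280 mm = 28.0 cm
79,669 = 1.118 × 10⁻⁵ × 28 × N²
N² = 79,669 / (31.304 × 10⁻⁵) = 254,501,022
N ≈ √254,501,022 ≈ 15,953.1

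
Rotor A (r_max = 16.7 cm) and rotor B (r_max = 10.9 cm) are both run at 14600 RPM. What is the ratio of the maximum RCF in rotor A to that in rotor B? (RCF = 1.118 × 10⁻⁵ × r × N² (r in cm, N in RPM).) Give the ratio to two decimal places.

At fixed N, RCF ∝ r, so RCF_A/RCF_B = r_A/r_B = 16.7 / 10.9 = 1.5321.

1.53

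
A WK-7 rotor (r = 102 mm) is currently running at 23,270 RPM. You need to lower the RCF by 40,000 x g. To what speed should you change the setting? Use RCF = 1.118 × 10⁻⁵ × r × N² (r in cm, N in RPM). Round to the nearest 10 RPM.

≈ 13810 RPM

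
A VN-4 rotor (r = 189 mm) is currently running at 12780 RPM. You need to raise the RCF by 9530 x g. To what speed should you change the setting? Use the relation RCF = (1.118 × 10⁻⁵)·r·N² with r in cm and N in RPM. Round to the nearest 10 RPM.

r = 189 mm = 18.9 cm
Current RCF = 1.118 × 10⁻⁵ × 18.9 × (12780)² = 1.118 × 10⁻⁵ × 18.9 × 163,328,400 ≈ 34,511.6 × g
Target RCF = 34,511.6 + 9,530 = 44,041.6 × g
N² = 44,041.6 / (21.1302 × 10⁻⁵) = 208,429,641
N ≈ √208,429,641 ≈ 14,437.1

14440 RPM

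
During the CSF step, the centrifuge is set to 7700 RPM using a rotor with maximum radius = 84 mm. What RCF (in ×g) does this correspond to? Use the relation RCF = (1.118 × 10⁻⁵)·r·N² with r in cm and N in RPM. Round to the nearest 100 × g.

5600 ×g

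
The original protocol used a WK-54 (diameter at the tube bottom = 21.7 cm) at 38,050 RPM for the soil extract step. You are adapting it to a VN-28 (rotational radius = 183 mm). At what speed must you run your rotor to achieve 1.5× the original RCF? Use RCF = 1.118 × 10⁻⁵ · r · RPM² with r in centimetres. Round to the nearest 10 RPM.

Original rotor: r = 21.7 / 2 = 10.85 cm
RCF = 1.118 × 10⁻⁵ × r × N²
RCF_original = 1.118 × 10⁻⁵ × 10.85 × (38050)² = 1.118 × 10⁻⁵ × 10.85 × 1,447,802,500 ≈ 175,622.8 × g
Target RCF = 1.5 × 175,622.8 ≈ 263,434.2 × g
Your rotor: r = 183 mm = 18.3 cm
263,434.2 = 1.118 × 10⁻⁵ × 18.3 × N²
N² = 263,434.2 / (20.4594 × 10⁻⁵) = 1,287,594,944
N ≈ √1,287,594,944 ≈ 35,883.1

35880 RPM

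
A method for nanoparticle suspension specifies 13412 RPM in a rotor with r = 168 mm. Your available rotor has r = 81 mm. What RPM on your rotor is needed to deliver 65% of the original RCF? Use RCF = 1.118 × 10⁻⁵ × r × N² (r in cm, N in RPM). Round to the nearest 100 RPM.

Original rotor: r = 168 mm = 16.8 cm
RCF_original = 1.118 × 10⁻⁵ × 16.8 × (13412)² = 1.118 × 10⁻⁵ × 16.8 × 179,881,744 ≈ 33,786.1 × g
Target RCF = 0.65 × 33,786.1 ≈ 21,961 × g
Your rotor: r = 81 mm = 8.1 cm
21,961 = 1.118 × 10⁻⁵ × 8.1 × N²
N² = 21,961 / (9.0558 × 10⁻⁵) = 242,507,564
N ≈ √242,507,564 ≈ 15,572.7

≈ 15600 RPM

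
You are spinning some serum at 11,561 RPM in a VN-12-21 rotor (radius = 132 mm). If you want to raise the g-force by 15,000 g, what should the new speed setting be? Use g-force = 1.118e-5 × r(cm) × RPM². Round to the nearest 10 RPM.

r = 132 mm = 13.2 cm
Current RCF = 1.118 × 10⁻⁵ × 13.2 × (11561)² = 1.118 × 10⁻⁵ × 13.2 × 133,656,721 ≈ 19,724.5 × g
Target RCF = 19,724.5 + 15,000 = 34,724.5 × g
N² = 34,724.5 / (14.7576 × 10⁻⁵) = 235,299,100
N ≈ √235,299,100 ≈ 15,339.5

≈ 15340 RPM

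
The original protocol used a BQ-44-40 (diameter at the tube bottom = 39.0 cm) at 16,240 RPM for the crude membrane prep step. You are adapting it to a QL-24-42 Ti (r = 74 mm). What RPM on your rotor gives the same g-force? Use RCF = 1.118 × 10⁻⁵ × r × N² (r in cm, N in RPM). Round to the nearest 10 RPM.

≈ 26360 RPM

Original rotor: r = 39.0 / 2 = 19.5 cm
RCF_original = 1.118 × 10⁻⁵ × 19.5 × (16240)² = 1.118 × 10⁻⁵ × 19.5 × 263,737,600 ≈ 57,497.4 × g
Your rotor: r = 74 mm = 7.4 cm
57,497.4 = 1.118 × 10⁻⁵ × 7.4 × N²
N² = 57,497.4 / (8.2732 × 10⁻⁵) = 694,983,803
N ≈ √694,983,803 ≈ 26,362.5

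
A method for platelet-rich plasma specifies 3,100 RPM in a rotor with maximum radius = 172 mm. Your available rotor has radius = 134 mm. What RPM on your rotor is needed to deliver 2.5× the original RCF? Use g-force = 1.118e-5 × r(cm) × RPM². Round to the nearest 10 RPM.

≈ 5550 RPM

Original rotor: r = 172 mm = 17.2 cm
RCF_original = 1.118 × 10⁻⁵ × 17.2 × (3100)² = 1.118 × 10⁻⁵ × 17.2 × 9,610,000 ≈ 1,848 × g
Target RCF = 2.5 × 1,848 ≈ 4,620 × g
Your rotor: r = 134 mm = 13.4 cm
4,620 = 1.118 × 10⁻⁵ × 13.4 × N²
N² = 4,620 / (14.9812 × 10⁻⁵) = 30,838,651
N ≈ √30,838,651 ≈ 5,553.3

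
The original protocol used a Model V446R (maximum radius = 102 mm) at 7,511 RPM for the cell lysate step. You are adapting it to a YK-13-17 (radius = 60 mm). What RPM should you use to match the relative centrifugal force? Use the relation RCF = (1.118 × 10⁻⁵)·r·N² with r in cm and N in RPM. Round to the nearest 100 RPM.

≈ 9800 RPM

Original rotor: r = 102 mm = 10.2 cm
RCF_original = 1.118 × 10⁻⁵ × 10.2 × (7511)² = 1.118 × 10⁻⁵ × 10.2 × 56,415,121 ≈ 6,433.4 × g
Your rotor: r = 60 mm = 6.0 cm
6,433.4 = 1.118 × 10⁻⁵ × 6 × N²
N² = 6,433.4 / (6.708 × 10⁻⁵) = 95,906,380
N ≈ √95,906,380 ≈ 9,793.2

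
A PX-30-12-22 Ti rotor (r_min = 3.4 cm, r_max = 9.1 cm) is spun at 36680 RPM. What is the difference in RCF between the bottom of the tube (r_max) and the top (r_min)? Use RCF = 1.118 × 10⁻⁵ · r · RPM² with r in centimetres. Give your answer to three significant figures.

≈ 85700 ×g

ΔRCF = 1.118 × 10⁻⁵ × (r_max − r_min) × N² = 1.118 × 10⁻⁵ × 5.7 × 1,345,422,400 ≈ 85,738.4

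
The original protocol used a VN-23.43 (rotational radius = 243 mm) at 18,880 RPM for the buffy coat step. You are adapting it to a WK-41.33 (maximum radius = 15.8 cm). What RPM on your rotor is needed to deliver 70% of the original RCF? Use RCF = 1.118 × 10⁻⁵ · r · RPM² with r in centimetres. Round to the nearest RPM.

Original rotor: r = 243 mm = 24.3 cm
RCF_original = 1.118 × 10⁻⁵ × 24.3 × (18880)² = 1.118 × 10⁻⁵ × 24.3 × 356,454,400 ≈ 96,839.4 × g
Target RCF = 0.7 × 96,839.4 ≈ 67,787.6 × g
67,787.6 = 1.118 × 10⁻⁵ × 15.8 × N²
N² = 67,787.6 / (17.6644 × 10⁻⁵) = 383,752,632
N ≈ √383,752,632 ≈ 19,589.6

≈ 19590 RPM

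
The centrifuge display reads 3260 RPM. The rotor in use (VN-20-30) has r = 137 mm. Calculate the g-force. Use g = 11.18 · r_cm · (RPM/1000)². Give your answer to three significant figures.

r = 137 mm = 13.7 cm
RCF = 11.18 × 13.7 × (3.26)² = 11.18 × 13.7 × 10.6276 ≈ 1,627.8 × g

RCF ≈ 1630 x g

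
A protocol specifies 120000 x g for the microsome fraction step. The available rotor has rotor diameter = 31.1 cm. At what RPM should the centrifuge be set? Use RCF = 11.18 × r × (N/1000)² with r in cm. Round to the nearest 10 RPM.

N ≈ 26270 RPM

r = 31.1 / 2 = 15.55 cm
120,000 = 11.18 × 15.55 × (N/1000)²
(N/1000)² = 120,000 / 173.849 = 690.2542
N = 1000 × √690.2542 ≈ 26,272.7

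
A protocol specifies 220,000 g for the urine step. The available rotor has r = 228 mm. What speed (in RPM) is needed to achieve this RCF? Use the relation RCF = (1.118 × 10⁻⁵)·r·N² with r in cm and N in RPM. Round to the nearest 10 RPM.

r = 228 mm = 22.8 cm
RCF = 1.118 × 10⁻⁵ × r × N²
220,000 = 1.118 × 10⁻⁵ × 22.8 × N²
N² = 220,000 / (25.4904 × 10⁻⁵) = 863,070,019
N ≈ √863,070,019 ≈ 29,378.1

N ≈ 29380 RPM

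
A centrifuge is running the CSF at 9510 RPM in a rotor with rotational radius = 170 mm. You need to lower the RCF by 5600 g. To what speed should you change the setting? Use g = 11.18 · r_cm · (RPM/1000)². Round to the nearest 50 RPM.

r = 170 mm = 17.0 cm
Current RCF = 11.18 × 17 × (9.51)² = 11.18 × 17 × 90.4401 ≈ 17,189 × g
Target RCF = 17,189 − 5,600 = 11,589 × g
(N/1000)² = 11,589 / 190.06 = 60.97548
N = 1000 × √60.97548 ≈ 7,808.7

≈ 7800 RPM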